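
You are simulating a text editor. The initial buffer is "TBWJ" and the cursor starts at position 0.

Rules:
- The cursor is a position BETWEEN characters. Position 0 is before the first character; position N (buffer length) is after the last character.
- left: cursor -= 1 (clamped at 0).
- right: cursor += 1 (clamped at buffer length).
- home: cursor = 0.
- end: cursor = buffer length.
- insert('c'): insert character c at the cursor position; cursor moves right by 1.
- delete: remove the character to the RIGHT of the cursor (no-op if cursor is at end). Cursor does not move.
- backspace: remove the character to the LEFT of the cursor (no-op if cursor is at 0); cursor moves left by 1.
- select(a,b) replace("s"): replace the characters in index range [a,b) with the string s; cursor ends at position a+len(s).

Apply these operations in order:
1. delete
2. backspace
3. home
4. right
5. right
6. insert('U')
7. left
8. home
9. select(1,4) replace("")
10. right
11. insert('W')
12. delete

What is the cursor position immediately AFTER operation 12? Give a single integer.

Answer: 2

Derivation:
After op 1 (delete): buf='BWJ' cursor=0
After op 2 (backspace): buf='BWJ' cursor=0
After op 3 (home): buf='BWJ' cursor=0
After op 4 (right): buf='BWJ' cursor=1
After op 5 (right): buf='BWJ' cursor=2
After op 6 (insert('U')): buf='BWUJ' cursor=3
After op 7 (left): buf='BWUJ' cursor=2
After op 8 (home): buf='BWUJ' cursor=0
After op 9 (select(1,4) replace("")): buf='B' cursor=1
After op 10 (right): buf='B' cursor=1
After op 11 (insert('W')): buf='BW' cursor=2
After op 12 (delete): buf='BW' cursor=2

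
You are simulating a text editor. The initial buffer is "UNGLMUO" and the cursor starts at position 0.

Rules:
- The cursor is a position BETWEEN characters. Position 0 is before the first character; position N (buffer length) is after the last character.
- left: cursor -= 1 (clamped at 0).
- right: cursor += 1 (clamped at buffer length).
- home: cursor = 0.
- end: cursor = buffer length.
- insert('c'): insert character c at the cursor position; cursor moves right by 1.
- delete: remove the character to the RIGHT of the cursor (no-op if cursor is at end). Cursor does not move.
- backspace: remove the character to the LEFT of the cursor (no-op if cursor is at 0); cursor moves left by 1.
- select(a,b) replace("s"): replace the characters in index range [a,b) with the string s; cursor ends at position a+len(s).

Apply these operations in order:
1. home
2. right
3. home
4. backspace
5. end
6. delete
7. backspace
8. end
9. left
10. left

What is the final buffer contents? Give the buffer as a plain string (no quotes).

After op 1 (home): buf='UNGLMUO' cursor=0
After op 2 (right): buf='UNGLMUO' cursor=1
After op 3 (home): buf='UNGLMUO' cursor=0
After op 4 (backspace): buf='UNGLMUO' cursor=0
After op 5 (end): buf='UNGLMUO' cursor=7
After op 6 (delete): buf='UNGLMUO' cursor=7
After op 7 (backspace): buf='UNGLMU' cursor=6
After op 8 (end): buf='UNGLMU' cursor=6
After op 9 (left): buf='UNGLMU' cursor=5
After op 10 (left): buf='UNGLMU' cursor=4

Answer: UNGLMU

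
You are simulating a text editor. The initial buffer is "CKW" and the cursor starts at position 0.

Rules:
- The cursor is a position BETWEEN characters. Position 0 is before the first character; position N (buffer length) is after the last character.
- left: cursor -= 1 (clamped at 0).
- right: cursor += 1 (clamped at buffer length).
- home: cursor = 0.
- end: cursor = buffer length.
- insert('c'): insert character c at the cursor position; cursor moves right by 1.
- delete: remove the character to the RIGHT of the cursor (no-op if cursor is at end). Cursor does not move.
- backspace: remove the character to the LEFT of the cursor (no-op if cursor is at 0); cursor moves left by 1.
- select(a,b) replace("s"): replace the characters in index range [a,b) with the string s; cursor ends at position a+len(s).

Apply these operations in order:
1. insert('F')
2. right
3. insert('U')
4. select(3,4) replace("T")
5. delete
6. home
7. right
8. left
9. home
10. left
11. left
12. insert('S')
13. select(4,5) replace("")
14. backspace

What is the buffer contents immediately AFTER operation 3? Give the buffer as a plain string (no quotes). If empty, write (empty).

Answer: FCUKW

Derivation:
After op 1 (insert('F')): buf='FCKW' cursor=1
After op 2 (right): buf='FCKW' cursor=2
After op 3 (insert('U')): buf='FCUKW' cursor=3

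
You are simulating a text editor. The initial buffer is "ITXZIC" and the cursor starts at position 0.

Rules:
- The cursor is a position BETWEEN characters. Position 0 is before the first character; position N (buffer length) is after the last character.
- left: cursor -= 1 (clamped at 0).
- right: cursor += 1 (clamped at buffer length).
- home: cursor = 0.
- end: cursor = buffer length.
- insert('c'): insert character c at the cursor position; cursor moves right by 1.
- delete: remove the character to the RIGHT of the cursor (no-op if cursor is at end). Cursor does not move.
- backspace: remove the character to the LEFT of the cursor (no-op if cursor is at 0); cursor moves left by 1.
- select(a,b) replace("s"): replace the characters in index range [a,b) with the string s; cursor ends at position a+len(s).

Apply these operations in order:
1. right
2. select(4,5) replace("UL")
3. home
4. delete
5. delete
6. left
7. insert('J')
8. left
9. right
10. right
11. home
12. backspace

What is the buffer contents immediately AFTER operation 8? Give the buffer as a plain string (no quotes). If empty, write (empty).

Answer: JXZULC

Derivation:
After op 1 (right): buf='ITXZIC' cursor=1
After op 2 (select(4,5) replace("UL")): buf='ITXZULC' cursor=6
After op 3 (home): buf='ITXZULC' cursor=0
After op 4 (delete): buf='TXZULC' cursor=0
After op 5 (delete): buf='XZULC' cursor=0
After op 6 (left): buf='XZULC' cursor=0
After op 7 (insert('J')): buf='JXZULC' cursor=1
After op 8 (left): buf='JXZULC' cursor=0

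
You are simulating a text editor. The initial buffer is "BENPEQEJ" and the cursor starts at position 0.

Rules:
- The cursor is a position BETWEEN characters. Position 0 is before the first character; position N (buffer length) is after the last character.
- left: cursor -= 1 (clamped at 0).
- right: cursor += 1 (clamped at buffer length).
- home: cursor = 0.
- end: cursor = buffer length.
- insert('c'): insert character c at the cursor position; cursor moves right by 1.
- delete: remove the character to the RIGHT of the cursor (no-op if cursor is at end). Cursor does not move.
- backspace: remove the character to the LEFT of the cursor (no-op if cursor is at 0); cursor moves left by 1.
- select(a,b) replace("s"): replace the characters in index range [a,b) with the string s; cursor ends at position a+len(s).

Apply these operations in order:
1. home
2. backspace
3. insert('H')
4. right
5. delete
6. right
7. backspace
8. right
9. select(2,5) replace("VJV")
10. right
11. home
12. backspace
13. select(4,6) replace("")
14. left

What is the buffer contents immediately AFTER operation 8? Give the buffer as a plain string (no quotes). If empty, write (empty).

After op 1 (home): buf='BENPEQEJ' cursor=0
After op 2 (backspace): buf='BENPEQEJ' cursor=0
After op 3 (insert('H')): buf='HBENPEQEJ' cursor=1
After op 4 (right): buf='HBENPEQEJ' cursor=2
After op 5 (delete): buf='HBNPEQEJ' cursor=2
After op 6 (right): buf='HBNPEQEJ' cursor=3
After op 7 (backspace): buf='HBPEQEJ' cursor=2
After op 8 (right): buf='HBPEQEJ' cursor=3

Answer: HBPEQEJ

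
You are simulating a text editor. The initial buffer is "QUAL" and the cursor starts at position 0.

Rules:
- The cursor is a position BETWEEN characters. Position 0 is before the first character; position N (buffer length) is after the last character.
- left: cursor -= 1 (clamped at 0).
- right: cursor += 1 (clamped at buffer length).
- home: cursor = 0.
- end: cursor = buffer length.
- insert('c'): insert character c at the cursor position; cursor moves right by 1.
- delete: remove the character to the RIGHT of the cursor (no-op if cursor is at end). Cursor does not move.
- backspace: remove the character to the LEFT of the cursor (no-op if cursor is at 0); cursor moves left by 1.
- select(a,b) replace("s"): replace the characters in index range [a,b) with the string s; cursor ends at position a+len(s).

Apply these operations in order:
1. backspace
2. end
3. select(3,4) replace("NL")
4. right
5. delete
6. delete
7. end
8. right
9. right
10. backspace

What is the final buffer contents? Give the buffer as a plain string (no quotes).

After op 1 (backspace): buf='QUAL' cursor=0
After op 2 (end): buf='QUAL' cursor=4
After op 3 (select(3,4) replace("NL")): buf='QUANL' cursor=5
After op 4 (right): buf='QUANL' cursor=5
After op 5 (delete): buf='QUANL' cursor=5
After op 6 (delete): buf='QUANL' cursor=5
After op 7 (end): buf='QUANL' cursor=5
After op 8 (right): buf='QUANL' cursor=5
After op 9 (right): buf='QUANL' cursor=5
After op 10 (backspace): buf='QUAN' cursor=4

Answer: QUAN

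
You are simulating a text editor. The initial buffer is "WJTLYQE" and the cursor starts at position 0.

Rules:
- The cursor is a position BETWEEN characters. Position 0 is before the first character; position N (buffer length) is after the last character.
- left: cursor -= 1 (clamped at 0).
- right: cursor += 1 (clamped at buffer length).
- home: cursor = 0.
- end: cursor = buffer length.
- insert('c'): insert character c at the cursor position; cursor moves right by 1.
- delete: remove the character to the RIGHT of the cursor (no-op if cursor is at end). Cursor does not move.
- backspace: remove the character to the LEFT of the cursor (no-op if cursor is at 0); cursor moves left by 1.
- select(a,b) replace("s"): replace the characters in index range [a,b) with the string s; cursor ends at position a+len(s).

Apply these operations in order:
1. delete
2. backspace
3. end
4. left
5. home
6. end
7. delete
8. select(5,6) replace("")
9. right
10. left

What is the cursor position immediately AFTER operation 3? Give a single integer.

After op 1 (delete): buf='JTLYQE' cursor=0
After op 2 (backspace): buf='JTLYQE' cursor=0
After op 3 (end): buf='JTLYQE' cursor=6

Answer: 6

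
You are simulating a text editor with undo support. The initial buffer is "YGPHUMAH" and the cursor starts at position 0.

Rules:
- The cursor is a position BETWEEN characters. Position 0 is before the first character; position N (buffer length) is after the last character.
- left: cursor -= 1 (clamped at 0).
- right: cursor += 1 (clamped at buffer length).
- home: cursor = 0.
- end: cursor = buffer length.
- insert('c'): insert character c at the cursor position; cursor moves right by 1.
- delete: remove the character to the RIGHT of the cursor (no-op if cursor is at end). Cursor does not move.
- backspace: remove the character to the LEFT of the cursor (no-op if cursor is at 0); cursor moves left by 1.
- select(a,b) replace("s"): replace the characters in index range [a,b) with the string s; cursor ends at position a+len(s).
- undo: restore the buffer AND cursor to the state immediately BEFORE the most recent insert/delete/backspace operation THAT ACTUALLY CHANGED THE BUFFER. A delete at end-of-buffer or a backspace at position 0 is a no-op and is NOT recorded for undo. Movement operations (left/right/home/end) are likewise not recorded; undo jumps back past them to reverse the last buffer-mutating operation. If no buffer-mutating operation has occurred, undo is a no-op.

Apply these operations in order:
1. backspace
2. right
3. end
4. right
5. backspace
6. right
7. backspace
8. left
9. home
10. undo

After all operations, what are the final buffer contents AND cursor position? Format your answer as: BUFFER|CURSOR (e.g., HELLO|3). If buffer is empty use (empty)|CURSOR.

Answer: YGPHUMA|7

Derivation:
After op 1 (backspace): buf='YGPHUMAH' cursor=0
After op 2 (right): buf='YGPHUMAH' cursor=1
After op 3 (end): buf='YGPHUMAH' cursor=8
After op 4 (right): buf='YGPHUMAH' cursor=8
After op 5 (backspace): buf='YGPHUMA' cursor=7
After op 6 (right): buf='YGPHUMA' cursor=7
After op 7 (backspace): buf='YGPHUM' cursor=6
After op 8 (left): buf='YGPHUM' cursor=5
After op 9 (home): buf='YGPHUM' cursor=0
After op 10 (undo): buf='YGPHUMA' cursor=7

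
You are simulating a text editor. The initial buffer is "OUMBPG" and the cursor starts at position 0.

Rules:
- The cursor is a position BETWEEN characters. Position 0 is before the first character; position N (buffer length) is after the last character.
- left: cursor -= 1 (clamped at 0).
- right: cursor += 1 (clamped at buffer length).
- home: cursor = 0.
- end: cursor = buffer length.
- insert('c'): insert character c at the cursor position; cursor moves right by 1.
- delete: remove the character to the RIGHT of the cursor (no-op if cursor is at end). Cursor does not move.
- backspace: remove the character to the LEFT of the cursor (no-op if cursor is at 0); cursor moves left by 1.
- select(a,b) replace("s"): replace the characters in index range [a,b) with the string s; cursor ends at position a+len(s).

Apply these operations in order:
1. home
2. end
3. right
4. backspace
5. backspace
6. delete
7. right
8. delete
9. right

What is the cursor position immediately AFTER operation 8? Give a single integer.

Answer: 4

Derivation:
After op 1 (home): buf='OUMBPG' cursor=0
After op 2 (end): buf='OUMBPG' cursor=6
After op 3 (right): buf='OUMBPG' cursor=6
After op 4 (backspace): buf='OUMBP' cursor=5
After op 5 (backspace): buf='OUMB' cursor=4
After op 6 (delete): buf='OUMB' cursor=4
After op 7 (right): buf='OUMB' cursor=4
After op 8 (delete): buf='OUMB' cursor=4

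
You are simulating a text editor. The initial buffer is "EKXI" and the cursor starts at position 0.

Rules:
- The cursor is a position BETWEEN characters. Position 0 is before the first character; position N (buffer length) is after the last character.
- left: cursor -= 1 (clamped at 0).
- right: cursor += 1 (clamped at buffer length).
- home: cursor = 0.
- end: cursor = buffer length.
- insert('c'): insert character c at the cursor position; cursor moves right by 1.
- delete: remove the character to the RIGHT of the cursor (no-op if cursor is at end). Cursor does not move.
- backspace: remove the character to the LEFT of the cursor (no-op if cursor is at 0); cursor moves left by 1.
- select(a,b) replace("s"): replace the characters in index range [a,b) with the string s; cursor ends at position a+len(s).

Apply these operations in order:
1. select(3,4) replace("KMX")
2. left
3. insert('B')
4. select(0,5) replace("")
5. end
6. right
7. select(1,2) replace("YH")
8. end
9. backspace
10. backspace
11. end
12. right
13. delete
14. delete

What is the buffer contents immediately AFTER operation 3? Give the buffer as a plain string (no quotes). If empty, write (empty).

After op 1 (select(3,4) replace("KMX")): buf='EKXKMX' cursor=6
After op 2 (left): buf='EKXKMX' cursor=5
After op 3 (insert('B')): buf='EKXKMBX' cursor=6

Answer: EKXKMBX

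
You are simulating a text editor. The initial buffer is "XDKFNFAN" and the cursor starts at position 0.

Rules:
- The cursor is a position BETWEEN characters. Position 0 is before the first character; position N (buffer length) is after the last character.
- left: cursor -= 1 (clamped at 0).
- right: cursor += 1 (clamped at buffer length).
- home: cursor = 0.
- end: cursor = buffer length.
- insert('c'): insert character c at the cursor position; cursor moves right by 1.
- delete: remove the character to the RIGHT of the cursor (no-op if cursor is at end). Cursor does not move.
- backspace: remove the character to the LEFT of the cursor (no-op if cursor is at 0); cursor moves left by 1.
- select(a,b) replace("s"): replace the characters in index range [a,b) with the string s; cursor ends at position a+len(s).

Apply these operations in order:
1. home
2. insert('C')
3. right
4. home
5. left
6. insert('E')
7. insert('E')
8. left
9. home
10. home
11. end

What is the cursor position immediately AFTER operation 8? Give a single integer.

Answer: 1

Derivation:
After op 1 (home): buf='XDKFNFAN' cursor=0
After op 2 (insert('C')): buf='CXDKFNFAN' cursor=1
After op 3 (right): buf='CXDKFNFAN' cursor=2
After op 4 (home): buf='CXDKFNFAN' cursor=0
After op 5 (left): buf='CXDKFNFAN' cursor=0
After op 6 (insert('E')): buf='ECXDKFNFAN' cursor=1
After op 7 (insert('E')): buf='EECXDKFNFAN' cursor=2
After op 8 (left): buf='EECXDKFNFAN' cursor=1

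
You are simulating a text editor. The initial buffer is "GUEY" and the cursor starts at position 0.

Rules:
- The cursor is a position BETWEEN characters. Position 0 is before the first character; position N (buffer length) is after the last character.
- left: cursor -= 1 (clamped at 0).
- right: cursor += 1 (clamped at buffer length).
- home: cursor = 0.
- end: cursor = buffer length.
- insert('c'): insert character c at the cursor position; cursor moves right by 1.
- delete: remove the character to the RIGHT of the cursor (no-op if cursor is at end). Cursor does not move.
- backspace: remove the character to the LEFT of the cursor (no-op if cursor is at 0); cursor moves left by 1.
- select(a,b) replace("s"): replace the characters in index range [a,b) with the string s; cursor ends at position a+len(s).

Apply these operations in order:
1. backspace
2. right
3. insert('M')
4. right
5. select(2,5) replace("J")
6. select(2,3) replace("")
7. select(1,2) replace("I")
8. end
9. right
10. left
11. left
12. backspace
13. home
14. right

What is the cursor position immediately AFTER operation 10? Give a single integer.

After op 1 (backspace): buf='GUEY' cursor=0
After op 2 (right): buf='GUEY' cursor=1
After op 3 (insert('M')): buf='GMUEY' cursor=2
After op 4 (right): buf='GMUEY' cursor=3
After op 5 (select(2,5) replace("J")): buf='GMJ' cursor=3
After op 6 (select(2,3) replace("")): buf='GM' cursor=2
After op 7 (select(1,2) replace("I")): buf='GI' cursor=2
After op 8 (end): buf='GI' cursor=2
After op 9 (right): buf='GI' cursor=2
After op 10 (left): buf='GI' cursor=1

Answer: 1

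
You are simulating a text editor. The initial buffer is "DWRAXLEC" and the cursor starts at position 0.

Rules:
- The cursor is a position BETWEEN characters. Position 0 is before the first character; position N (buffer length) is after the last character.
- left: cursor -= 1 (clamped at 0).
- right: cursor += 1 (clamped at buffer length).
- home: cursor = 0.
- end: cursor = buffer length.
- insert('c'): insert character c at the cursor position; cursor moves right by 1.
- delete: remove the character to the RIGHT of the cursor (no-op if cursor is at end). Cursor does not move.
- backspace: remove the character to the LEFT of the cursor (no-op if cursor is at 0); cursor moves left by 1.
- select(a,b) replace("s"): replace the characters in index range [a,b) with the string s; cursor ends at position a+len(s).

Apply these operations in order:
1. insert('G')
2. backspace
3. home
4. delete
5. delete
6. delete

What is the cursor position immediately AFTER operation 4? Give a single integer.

Answer: 0

Derivation:
After op 1 (insert('G')): buf='GDWRAXLEC' cursor=1
After op 2 (backspace): buf='DWRAXLEC' cursor=0
After op 3 (home): buf='DWRAXLEC' cursor=0
After op 4 (delete): buf='WRAXLEC' cursor=0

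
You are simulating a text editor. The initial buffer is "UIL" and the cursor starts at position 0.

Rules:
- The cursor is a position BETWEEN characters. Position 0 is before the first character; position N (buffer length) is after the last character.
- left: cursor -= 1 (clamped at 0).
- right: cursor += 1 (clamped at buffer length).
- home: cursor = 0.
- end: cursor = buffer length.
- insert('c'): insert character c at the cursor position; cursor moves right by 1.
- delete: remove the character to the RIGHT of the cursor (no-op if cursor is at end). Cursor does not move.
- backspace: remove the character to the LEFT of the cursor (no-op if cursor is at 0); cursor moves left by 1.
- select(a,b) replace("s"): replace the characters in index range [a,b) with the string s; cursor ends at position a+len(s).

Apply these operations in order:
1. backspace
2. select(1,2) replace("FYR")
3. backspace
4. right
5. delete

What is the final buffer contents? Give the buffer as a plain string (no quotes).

After op 1 (backspace): buf='UIL' cursor=0
After op 2 (select(1,2) replace("FYR")): buf='UFYRL' cursor=4
After op 3 (backspace): buf='UFYL' cursor=3
After op 4 (right): buf='UFYL' cursor=4
After op 5 (delete): buf='UFYL' cursor=4

Answer: UFYL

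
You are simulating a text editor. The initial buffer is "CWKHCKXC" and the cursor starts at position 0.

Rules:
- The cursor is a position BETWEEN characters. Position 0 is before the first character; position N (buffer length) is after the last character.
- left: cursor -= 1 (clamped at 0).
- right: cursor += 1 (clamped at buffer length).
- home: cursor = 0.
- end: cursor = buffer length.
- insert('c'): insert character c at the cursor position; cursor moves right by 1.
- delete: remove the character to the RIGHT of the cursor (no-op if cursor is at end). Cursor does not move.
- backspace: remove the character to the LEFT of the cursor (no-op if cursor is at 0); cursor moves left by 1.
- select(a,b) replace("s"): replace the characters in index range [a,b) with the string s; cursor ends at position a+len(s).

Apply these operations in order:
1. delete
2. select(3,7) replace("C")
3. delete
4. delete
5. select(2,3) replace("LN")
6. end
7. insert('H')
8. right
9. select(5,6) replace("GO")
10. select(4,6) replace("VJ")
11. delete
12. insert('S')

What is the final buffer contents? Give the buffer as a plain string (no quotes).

Answer: WKLNVJS

Derivation:
After op 1 (delete): buf='WKHCKXC' cursor=0
After op 2 (select(3,7) replace("C")): buf='WKHC' cursor=4
After op 3 (delete): buf='WKHC' cursor=4
After op 4 (delete): buf='WKHC' cursor=4
After op 5 (select(2,3) replace("LN")): buf='WKLNC' cursor=4
After op 6 (end): buf='WKLNC' cursor=5
After op 7 (insert('H')): buf='WKLNCH' cursor=6
After op 8 (right): buf='WKLNCH' cursor=6
After op 9 (select(5,6) replace("GO")): buf='WKLNCGO' cursor=7
After op 10 (select(4,6) replace("VJ")): buf='WKLNVJO' cursor=6
After op 11 (delete): buf='WKLNVJ' cursor=6
After op 12 (insert('S')): buf='WKLNVJS' cursor=7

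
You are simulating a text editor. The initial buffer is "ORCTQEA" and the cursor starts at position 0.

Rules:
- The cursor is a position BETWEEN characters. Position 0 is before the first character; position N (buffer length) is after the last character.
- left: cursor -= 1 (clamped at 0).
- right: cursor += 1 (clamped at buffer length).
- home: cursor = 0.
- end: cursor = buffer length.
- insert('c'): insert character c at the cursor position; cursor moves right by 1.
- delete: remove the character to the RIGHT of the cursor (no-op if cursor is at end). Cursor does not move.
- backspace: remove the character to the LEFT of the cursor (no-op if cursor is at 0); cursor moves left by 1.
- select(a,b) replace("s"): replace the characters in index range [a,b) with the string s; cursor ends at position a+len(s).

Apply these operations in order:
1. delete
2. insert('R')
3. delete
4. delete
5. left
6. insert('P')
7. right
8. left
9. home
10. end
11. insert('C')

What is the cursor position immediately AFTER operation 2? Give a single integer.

After op 1 (delete): buf='RCTQEA' cursor=0
After op 2 (insert('R')): buf='RRCTQEA' cursor=1

Answer: 1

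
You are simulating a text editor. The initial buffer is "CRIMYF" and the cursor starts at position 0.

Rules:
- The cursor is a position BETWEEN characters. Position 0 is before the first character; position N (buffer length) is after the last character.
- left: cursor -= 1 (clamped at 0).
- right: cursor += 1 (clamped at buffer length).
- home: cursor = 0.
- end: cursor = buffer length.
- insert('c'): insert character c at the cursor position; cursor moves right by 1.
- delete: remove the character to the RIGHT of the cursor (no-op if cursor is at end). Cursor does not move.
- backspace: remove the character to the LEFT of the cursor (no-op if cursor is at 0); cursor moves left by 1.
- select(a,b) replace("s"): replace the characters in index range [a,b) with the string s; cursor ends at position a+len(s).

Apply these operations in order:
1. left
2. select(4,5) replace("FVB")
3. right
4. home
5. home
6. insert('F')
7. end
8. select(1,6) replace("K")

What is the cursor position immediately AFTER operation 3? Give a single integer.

Answer: 8

Derivation:
After op 1 (left): buf='CRIMYF' cursor=0
After op 2 (select(4,5) replace("FVB")): buf='CRIMFVBF' cursor=7
After op 3 (right): buf='CRIMFVBF' cursor=8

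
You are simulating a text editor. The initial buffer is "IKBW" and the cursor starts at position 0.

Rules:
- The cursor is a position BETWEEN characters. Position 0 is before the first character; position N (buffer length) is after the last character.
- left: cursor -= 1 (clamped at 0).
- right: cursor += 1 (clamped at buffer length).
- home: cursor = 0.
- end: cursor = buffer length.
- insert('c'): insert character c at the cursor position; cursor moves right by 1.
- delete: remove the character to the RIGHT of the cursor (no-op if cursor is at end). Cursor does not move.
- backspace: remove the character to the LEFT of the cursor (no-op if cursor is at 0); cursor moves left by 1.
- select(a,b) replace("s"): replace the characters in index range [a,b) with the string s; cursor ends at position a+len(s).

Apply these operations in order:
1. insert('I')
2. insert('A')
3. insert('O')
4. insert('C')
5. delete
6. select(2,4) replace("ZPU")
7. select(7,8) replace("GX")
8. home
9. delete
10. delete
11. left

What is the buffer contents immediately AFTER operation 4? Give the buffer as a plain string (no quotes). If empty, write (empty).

After op 1 (insert('I')): buf='IIKBW' cursor=1
After op 2 (insert('A')): buf='IAIKBW' cursor=2
After op 3 (insert('O')): buf='IAOIKBW' cursor=3
After op 4 (insert('C')): buf='IAOCIKBW' cursor=4

Answer: IAOCIKBW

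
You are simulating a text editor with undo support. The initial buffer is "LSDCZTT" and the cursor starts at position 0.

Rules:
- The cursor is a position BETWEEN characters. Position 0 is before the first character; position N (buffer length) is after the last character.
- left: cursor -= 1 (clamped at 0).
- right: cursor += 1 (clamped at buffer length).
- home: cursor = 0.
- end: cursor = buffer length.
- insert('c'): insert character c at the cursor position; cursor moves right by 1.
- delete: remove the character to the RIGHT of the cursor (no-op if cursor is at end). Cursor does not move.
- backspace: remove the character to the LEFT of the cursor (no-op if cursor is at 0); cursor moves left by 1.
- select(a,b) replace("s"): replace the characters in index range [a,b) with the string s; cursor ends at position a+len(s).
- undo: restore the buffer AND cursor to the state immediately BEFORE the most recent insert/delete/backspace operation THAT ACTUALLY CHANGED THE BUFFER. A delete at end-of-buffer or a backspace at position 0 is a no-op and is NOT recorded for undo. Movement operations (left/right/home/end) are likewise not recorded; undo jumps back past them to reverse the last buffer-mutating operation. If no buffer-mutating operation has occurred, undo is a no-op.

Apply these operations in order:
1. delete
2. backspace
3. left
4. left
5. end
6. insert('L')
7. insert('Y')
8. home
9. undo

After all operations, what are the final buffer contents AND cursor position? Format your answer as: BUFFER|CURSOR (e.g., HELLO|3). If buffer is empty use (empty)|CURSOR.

Answer: SDCZTTL|7

Derivation:
After op 1 (delete): buf='SDCZTT' cursor=0
After op 2 (backspace): buf='SDCZTT' cursor=0
After op 3 (left): buf='SDCZTT' cursor=0
After op 4 (left): buf='SDCZTT' cursor=0
After op 5 (end): buf='SDCZTT' cursor=6
After op 6 (insert('L')): buf='SDCZTTL' cursor=7
After op 7 (insert('Y')): buf='SDCZTTLY' cursor=8
After op 8 (home): buf='SDCZTTLY' cursor=0
After op 9 (undo): buf='SDCZTTL' cursor=7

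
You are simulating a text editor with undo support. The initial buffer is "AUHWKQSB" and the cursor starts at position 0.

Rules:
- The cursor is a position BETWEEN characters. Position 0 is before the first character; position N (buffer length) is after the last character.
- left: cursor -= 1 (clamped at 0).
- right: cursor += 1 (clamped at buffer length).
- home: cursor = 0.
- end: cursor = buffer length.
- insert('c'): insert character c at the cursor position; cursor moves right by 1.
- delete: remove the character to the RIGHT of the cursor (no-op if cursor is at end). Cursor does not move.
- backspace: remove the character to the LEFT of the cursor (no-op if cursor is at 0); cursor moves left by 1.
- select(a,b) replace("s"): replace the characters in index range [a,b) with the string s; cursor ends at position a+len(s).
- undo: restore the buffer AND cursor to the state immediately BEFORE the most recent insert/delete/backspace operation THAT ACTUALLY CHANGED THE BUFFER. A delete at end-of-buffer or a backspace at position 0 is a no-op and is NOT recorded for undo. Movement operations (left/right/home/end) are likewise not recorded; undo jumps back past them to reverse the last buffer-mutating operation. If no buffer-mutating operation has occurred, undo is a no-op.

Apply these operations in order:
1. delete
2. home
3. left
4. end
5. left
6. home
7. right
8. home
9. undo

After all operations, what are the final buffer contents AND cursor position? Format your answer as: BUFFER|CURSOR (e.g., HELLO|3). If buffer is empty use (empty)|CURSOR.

After op 1 (delete): buf='UHWKQSB' cursor=0
After op 2 (home): buf='UHWKQSB' cursor=0
After op 3 (left): buf='UHWKQSB' cursor=0
After op 4 (end): buf='UHWKQSB' cursor=7
After op 5 (left): buf='UHWKQSB' cursor=6
After op 6 (home): buf='UHWKQSB' cursor=0
After op 7 (right): buf='UHWKQSB' cursor=1
After op 8 (home): buf='UHWKQSB' cursor=0
After op 9 (undo): buf='AUHWKQSB' cursor=0

Answer: AUHWKQSB|0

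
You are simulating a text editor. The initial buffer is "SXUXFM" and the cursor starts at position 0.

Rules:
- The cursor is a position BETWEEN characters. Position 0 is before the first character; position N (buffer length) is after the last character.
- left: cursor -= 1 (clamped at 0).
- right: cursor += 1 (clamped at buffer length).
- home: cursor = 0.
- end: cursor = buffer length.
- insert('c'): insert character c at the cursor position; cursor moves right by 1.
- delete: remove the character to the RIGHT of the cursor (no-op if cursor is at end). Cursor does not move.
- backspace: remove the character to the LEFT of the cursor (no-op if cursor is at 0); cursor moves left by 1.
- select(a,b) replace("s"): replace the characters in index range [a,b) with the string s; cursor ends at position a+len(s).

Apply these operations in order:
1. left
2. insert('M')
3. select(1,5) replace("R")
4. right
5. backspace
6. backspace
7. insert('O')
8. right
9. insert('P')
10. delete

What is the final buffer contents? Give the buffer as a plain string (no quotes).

After op 1 (left): buf='SXUXFM' cursor=0
After op 2 (insert('M')): buf='MSXUXFM' cursor=1
After op 3 (select(1,5) replace("R")): buf='MRFM' cursor=2
After op 4 (right): buf='MRFM' cursor=3
After op 5 (backspace): buf='MRM' cursor=2
After op 6 (backspace): buf='MM' cursor=1
After op 7 (insert('O')): buf='MOM' cursor=2
After op 8 (right): buf='MOM' cursor=3
After op 9 (insert('P')): buf='MOMP' cursor=4
After op 10 (delete): buf='MOMP' cursor=4

Answer: MOMP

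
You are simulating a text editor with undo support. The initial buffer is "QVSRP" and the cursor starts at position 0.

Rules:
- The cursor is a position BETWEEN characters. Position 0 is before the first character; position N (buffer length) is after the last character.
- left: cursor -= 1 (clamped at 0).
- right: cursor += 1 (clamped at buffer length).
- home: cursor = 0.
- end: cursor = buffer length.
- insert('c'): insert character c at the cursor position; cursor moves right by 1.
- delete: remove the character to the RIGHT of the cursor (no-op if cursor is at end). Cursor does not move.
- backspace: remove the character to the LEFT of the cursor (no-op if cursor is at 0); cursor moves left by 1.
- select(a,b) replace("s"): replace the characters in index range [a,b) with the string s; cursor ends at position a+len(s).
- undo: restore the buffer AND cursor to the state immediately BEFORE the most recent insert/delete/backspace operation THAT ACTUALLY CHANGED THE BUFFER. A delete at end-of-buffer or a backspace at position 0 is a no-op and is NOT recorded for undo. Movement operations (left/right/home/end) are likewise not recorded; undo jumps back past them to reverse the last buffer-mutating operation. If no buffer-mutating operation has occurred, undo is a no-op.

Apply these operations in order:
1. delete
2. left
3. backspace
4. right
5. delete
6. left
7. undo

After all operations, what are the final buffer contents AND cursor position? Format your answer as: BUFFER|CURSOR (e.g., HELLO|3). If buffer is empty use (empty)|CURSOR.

Answer: VSRP|1

Derivation:
After op 1 (delete): buf='VSRP' cursor=0
After op 2 (left): buf='VSRP' cursor=0
After op 3 (backspace): buf='VSRP' cursor=0
After op 4 (right): buf='VSRP' cursor=1
After op 5 (delete): buf='VRP' cursor=1
After op 6 (left): buf='VRP' cursor=0
After op 7 (undo): buf='VSRP' cursor=1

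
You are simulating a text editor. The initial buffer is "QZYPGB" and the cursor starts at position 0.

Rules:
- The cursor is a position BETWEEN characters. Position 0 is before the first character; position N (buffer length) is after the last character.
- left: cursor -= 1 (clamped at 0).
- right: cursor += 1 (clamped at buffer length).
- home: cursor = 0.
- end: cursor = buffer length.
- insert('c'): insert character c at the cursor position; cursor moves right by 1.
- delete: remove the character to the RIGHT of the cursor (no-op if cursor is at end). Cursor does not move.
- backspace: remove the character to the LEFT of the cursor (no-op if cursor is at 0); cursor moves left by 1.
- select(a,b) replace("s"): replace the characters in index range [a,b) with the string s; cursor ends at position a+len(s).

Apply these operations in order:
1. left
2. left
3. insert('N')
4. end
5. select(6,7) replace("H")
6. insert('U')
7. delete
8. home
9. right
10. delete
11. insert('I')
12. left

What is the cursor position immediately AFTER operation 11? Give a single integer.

After op 1 (left): buf='QZYPGB' cursor=0
After op 2 (left): buf='QZYPGB' cursor=0
After op 3 (insert('N')): buf='NQZYPGB' cursor=1
After op 4 (end): buf='NQZYPGB' cursor=7
After op 5 (select(6,7) replace("H")): buf='NQZYPGH' cursor=7
After op 6 (insert('U')): buf='NQZYPGHU' cursor=8
After op 7 (delete): buf='NQZYPGHU' cursor=8
After op 8 (home): buf='NQZYPGHU' cursor=0
After op 9 (right): buf='NQZYPGHU' cursor=1
After op 10 (delete): buf='NZYPGHU' cursor=1
After op 11 (insert('I')): buf='NIZYPGHU' cursor=2

Answer: 2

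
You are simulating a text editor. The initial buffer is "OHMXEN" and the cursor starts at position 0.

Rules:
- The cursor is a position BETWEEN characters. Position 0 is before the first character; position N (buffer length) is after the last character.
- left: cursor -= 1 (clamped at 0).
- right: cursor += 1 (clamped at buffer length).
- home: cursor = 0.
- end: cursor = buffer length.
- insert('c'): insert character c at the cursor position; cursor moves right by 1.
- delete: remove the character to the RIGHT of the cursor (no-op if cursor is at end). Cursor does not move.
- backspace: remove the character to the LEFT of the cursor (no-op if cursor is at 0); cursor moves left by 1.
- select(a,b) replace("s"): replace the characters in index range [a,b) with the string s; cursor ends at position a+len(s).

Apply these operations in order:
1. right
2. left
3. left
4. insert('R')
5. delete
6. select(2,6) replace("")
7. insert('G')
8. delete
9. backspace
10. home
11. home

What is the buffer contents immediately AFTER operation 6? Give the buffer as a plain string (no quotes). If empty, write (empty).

Answer: RH

Derivation:
After op 1 (right): buf='OHMXEN' cursor=1
After op 2 (left): buf='OHMXEN' cursor=0
After op 3 (left): buf='OHMXEN' cursor=0
After op 4 (insert('R')): buf='ROHMXEN' cursor=1
After op 5 (delete): buf='RHMXEN' cursor=1
After op 6 (select(2,6) replace("")): buf='RH' cursor=2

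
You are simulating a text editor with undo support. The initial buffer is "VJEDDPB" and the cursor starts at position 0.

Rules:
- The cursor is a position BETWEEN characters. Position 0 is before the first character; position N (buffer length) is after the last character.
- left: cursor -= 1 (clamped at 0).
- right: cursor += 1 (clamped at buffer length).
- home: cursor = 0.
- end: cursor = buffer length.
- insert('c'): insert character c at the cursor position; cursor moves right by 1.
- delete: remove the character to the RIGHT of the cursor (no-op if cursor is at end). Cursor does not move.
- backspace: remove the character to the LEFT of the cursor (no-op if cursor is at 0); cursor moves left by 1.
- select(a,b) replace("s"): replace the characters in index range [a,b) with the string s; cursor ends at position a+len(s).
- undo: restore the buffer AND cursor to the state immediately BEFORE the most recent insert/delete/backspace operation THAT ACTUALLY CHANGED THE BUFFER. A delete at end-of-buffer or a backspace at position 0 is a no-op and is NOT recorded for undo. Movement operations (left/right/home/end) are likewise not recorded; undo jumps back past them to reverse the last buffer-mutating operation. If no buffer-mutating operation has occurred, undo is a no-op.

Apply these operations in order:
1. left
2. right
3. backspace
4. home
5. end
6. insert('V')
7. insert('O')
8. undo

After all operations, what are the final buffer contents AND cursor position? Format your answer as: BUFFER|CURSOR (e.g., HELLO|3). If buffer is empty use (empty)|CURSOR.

After op 1 (left): buf='VJEDDPB' cursor=0
After op 2 (right): buf='VJEDDPB' cursor=1
After op 3 (backspace): buf='JEDDPB' cursor=0
After op 4 (home): buf='JEDDPB' cursor=0
After op 5 (end): buf='JEDDPB' cursor=6
After op 6 (insert('V')): buf='JEDDPBV' cursor=7
After op 7 (insert('O')): buf='JEDDPBVO' cursor=8
After op 8 (undo): buf='JEDDPBV' cursor=7

Answer: JEDDPBV|7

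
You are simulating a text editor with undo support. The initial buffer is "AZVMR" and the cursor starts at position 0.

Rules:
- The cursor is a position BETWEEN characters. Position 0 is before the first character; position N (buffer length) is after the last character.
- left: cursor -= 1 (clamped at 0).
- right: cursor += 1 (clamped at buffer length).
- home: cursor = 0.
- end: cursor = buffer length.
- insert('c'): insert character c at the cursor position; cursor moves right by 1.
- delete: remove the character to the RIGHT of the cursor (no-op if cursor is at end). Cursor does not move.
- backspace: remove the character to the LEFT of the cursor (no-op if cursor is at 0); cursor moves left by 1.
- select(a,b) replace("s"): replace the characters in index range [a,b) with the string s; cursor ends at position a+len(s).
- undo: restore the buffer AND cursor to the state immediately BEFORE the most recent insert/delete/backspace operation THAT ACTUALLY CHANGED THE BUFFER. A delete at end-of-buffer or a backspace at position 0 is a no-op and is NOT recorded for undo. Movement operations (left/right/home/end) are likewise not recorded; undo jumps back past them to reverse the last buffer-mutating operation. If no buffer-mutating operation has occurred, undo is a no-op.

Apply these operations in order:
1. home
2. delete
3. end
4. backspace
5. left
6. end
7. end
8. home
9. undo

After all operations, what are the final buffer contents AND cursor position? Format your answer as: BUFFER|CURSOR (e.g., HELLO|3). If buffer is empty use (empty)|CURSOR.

Answer: ZVMR|4

Derivation:
After op 1 (home): buf='AZVMR' cursor=0
After op 2 (delete): buf='ZVMR' cursor=0
After op 3 (end): buf='ZVMR' cursor=4
After op 4 (backspace): buf='ZVM' cursor=3
After op 5 (left): buf='ZVM' cursor=2
After op 6 (end): buf='ZVM' cursor=3
After op 7 (end): buf='ZVM' cursor=3
After op 8 (home): buf='ZVM' cursor=0
After op 9 (undo): buf='ZVMR' cursor=4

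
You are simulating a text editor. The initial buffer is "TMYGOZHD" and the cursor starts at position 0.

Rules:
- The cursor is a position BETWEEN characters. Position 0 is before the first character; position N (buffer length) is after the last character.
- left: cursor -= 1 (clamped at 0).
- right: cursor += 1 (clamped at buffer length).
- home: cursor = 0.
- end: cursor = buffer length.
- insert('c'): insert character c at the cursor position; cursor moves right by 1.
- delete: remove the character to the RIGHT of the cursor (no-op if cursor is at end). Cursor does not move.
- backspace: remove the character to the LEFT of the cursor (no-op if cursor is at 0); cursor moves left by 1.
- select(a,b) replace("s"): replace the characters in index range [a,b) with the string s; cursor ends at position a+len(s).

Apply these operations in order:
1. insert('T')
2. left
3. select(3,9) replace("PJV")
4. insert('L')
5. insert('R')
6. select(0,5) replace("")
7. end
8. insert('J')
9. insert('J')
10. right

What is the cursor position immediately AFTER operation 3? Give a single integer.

After op 1 (insert('T')): buf='TTMYGOZHD' cursor=1
After op 2 (left): buf='TTMYGOZHD' cursor=0
After op 3 (select(3,9) replace("PJV")): buf='TTMPJV' cursor=6

Answer: 6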